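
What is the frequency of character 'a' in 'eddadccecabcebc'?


Scanning 'eddadccecabcebc' for 'a':
  Position 3: 'a' -> MATCH (count: 1)
  Position 9: 'a' -> MATCH (count: 2)
Total occurrences of 'a': 2

2


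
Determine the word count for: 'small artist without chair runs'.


Counting words by splitting on spaces:
  Word 1: 'small'
  Word 2: 'artist'
  Word 3: 'without'
  Word 4: 'chair'
  Word 5: 'runs'
Total words: 5

5


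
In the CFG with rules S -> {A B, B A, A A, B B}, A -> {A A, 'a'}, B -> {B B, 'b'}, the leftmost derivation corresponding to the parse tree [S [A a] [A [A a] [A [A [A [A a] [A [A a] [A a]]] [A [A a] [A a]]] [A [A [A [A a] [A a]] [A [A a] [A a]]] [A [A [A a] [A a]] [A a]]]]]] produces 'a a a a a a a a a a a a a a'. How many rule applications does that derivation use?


Every bracketed nonterminal node [X ...] in the tree is produced by exactly one rule application.
Reading the tree off as a leftmost derivation:
  Step 1: S  =>  A A   (applied S -> A A)
  Step 2: A A  =>  a A   (applied A -> a)
  Step 3: a A  =>  a A A   (applied A -> A A)
  Step 4: a A A  =>  a a A   (applied A -> a)
  Step 5: a a A  =>  a a A A   (applied A -> A A)
  Step 6: a a A A  =>  a a A A A   (applied A -> A A)
  Step 7: a a A A A  =>  a a A A A A   (applied A -> A A)
  Step 8: a a A A A A  =>  a a a A A A   (applied A -> a)
  Step 9: a a a A A A  =>  a a a A A A A   (applied A -> A A)
  Step 10: a a a A A A A  =>  a a a a A A A   (applied A -> a)
  Step 11: a a a a A A A  =>  a a a a a A A   (applied A -> a)
  Step 12: a a a a a A A  =>  a a a a a A A A   (applied A -> A A)
  Step 13: a a a a a A A A  =>  a a a a a a A A   (applied A -> a)
  Step 14: a a a a a a A A  =>  a a a a a a a A   (applied A -> a)
  Step 15: a a a a a a a A  =>  a a a a a a a A A   (applied A -> A A)
  Step 16: a a a a a a a A A  =>  a a a a a a a A A A   (applied A -> A A)
  Step 17: a a a a a a a A A A  =>  a a a a a a a A A A A   (applied A -> A A)
  Step 18: a a a a a a a A A A A  =>  a a a a a a a a A A A   (applied A -> a)
  Step 19: a a a a a a a a A A A  =>  a a a a a a a a a A A   (applied A -> a)
  Step 20: a a a a a a a a a A A  =>  a a a a a a a a a A A A   (applied A -> A A)
  Step 21: a a a a a a a a a A A A  =>  a a a a a a a a a a A A   (applied A -> a)
  Step 22: a a a a a a a a a a A A  =>  a a a a a a a a a a a A   (applied A -> a)
  Step 23: a a a a a a a a a a a A  =>  a a a a a a a a a a a A A   (applied A -> A A)
  Step 24: a a a a a a a a a a a A A  =>  a a a a a a a a a a a A A A   (applied A -> A A)
  Step 25: a a a a a a a a a a a A A A  =>  a a a a a a a a a a a a A A   (applied A -> a)
  Step 26: a a a a a a a a a a a a A A  =>  a a a a a a a a a a a a a A   (applied A -> a)
  Step 27: a a a a a a a a a a a a a A  =>  a a a a a a a a a a a a a a   (applied A -> a)
Final yield: a a a a a a a a a a a a a a
Total rewrite steps: 27

27


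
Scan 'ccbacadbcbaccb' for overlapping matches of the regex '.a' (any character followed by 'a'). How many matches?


Pattern: .a means any character followed by 'a'.
Scanning 'ccbacadbcbaccb' position-by-position:
  Pos 0: window 'cc' -> no
  Pos 1: window 'cb' -> no
  Pos 2: window 'ba' -> MATCH
  Pos 3: window 'ac' -> no
  Pos 4: window 'ca' -> MATCH
  Pos 5: window 'ad' -> no
  Pos 6: window 'db' -> no
  Pos 7: window 'bc' -> no
  Pos 8: window 'cb' -> no
  Pos 9: window 'ba' -> MATCH
  Pos 10: window 'ac' -> no
  Pos 11: window 'cc' -> no
  Pos 12: window 'cb' -> no
  Pos 13: window 'b' -> no
Total matches: 3

3


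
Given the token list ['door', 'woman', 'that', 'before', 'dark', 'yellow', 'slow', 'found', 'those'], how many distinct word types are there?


Listing all tokens and tracking unique types:
  Token 1: 'door' -> NEW (unique so far: 1)
  Token 2: 'woman' -> NEW (unique so far: 2)
  Token 3: 'that' -> NEW (unique so far: 3)
  Token 4: 'before' -> NEW (unique so far: 4)
  Token 5: 'dark' -> NEW (unique so far: 5)
  Token 6: 'yellow' -> NEW (unique so far: 6)
  Token 7: 'slow' -> NEW (unique so far: 7)
  Token 8: 'found' -> NEW (unique so far: 8)
  Token 9: 'those' -> NEW (unique so far: 9)
Unique types: ('before', 'dark', 'door', 'found', 'slow', 'that', 'those', 'woman', 'yellow')
Vocabulary size: 9

9


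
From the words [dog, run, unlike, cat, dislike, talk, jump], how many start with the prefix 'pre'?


Checking each word for prefix 'pre':
  'dog' -> no (count: 0)
  'run' -> no (count: 0)
  'unlike' -> no (count: 0)
  'cat' -> no (count: 0)
  'dislike' -> no (count: 0)
  'talk' -> no (count: 0)
  'jump' -> no (count: 0)
Total with prefix 'pre': 0

0


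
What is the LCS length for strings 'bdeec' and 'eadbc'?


DP table for LCS of 'bdeec' and 'eadbc':
       e  a  d  b  c
    0  0  0  0  0  0
  b 0  0  0  0  1  1
  d 0  0  0  1  1  1
  e 0  1  1  1  1  1
  e 0  1  1  1  1  1
  c 0  1  1  1  1  2
LCS: 'bc'
LCS length = 2

2


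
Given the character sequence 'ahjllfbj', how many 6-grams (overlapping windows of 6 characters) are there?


String 'ahjllfbj' has length L = 8.
Number of overlapping n-grams = L - n + 1
Substituting: 8 - 6 + 1 = 3

3


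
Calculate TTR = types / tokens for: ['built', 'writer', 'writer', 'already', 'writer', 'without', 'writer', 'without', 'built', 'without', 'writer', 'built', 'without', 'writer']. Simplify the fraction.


Tokens: 14
Unique types: ('already', 'built', 'without', 'writer') = 4
TTR = 4/14
Simplify: divide both by 2 -> 2/7
TTR = 2/7

2/7


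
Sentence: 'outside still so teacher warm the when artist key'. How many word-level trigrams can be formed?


Word trigrams from [9] words:
  Trigram 1: (outside still so)
  Trigram 2: (still so teacher)
  Trigram 3: (so teacher warm)
  Trigram 4: (teacher warm the)
  Trigram 5: (warm the when)
  Trigram 6: (the when artist)
  Trigram 7: (when artist key)
Total word trigrams: 9 - 2 = 7

7


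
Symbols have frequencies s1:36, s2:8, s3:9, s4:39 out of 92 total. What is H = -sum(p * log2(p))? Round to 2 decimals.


Computing entropy H = -sum(p_i * log2(p_i)):
  s1: p = 36/92 = 0.3913, -p*log2(p) = 0.5297
  s2: p = 8/92 = 0.0870, -p*log2(p) = 0.3064
  s3: p = 9/92 = 0.0978, -p*log2(p) = 0.3281
  s4: p = 39/92 = 0.4239, -p*log2(p) = 0.5249
H = sum of terms = 1.6891
Rounded to 2 decimals: 1.69

1.69


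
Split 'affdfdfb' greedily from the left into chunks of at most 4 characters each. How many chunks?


'affdfdfb' has 8 characters.
Chunking with max size 4:
  Chunk 1: 'affd' (positions 0-3)
  Chunk 2: 'fdfb' (positions 4-7)
Total chunks: ceil(8 / 4) = 2

2


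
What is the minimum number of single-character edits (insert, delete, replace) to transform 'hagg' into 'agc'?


Building DP table for s1='hagg' (len 4) and s2='agc' (len 3):
       a  g  c
    0  1  2  3
  h 1  1  2  3
  a 2  1  2  3
  g 3  2  1  2
  g 4  3  2  2
Edit distance = dp[4][3] = 2

2


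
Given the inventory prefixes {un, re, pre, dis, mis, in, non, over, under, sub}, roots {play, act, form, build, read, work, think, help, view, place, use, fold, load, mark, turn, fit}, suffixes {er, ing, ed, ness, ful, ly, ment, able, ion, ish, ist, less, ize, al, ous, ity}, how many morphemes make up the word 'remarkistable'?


Segmenting 'remarkistable' against the inventory:
  're' -> prefix (morpheme 1)
  'mark' -> root (morpheme 2)
  'ist' -> suffix (morpheme 3)
  'able' -> suffix (morpheme 4)
Total morphemes: 4

4


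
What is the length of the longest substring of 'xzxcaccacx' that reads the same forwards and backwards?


Scanning 'xzxcaccacx' for palindromic substrings.
Substring at positions 2-9: 'xcaccacx'.
Check: reverse('xcaccacx') = 'xcaccacx' -> palindrome confirmed.
Neighbouring characters ('z' / '-') break symmetry, so it cannot extend further.
No longer palindromic substring exists; longest length = 8

8


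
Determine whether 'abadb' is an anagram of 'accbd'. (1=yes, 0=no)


Sort characters of 'abadb': 'aabbd'
Sort characters of 'accbd': 'abccd'
Sorted forms differ -> they are NOT anagrams
Result: 0

0


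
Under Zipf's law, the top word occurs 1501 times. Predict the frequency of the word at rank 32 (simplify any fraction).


Zipf's law: freq(rank) = f1 / rank
f1 = 1501, rank = 32
freq = 1501 / 32
GCD(1501, 32) = 1
Simplified: 1501/32

1501/32


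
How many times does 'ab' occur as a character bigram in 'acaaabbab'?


Scanning 'acaaabbab' for bigram 'ab':
  Position 0: 'ac' -> no
  Position 1: 'ca' -> no
  Position 2: 'aa' -> no
  Position 3: 'aa' -> no
  Position 4: 'ab' -> MATCH
  Position 5: 'bb' -> no
  Position 6: 'ba' -> no
  Position 7: 'ab' -> MATCH
Total matches: 2

2


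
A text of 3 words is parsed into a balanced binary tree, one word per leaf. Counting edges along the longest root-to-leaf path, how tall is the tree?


In a balanced binary tree with n leaves the deepest leaf is ceil(log2(n)) edges below the root.
log2(3) = 1.5850
ceil(1.5850) = 2
height (edges) = 2

2


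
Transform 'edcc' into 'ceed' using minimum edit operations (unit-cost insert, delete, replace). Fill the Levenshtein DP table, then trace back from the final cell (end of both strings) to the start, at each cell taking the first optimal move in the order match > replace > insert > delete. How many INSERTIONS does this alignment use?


Edit distance = 4. Backtracking from cell (4, 4) with preference match > replace > insert > delete,
then listing the resulting alignment 'edcc' -> 'ceed' left to right:
  Step 1: replace e->c
  Step 2: replace d->e
  Step 3: replace c->e
  Step 4: replace c->d
Total insertions: 0

0


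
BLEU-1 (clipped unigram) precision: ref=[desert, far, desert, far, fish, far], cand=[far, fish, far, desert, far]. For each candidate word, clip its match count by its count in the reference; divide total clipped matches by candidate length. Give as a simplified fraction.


Reference word counts: {'desert': 2, 'far': 3, 'fish': 1}
Checking each candidate word (with clipping):
  'far' -> in reference (ref count 3, used 1/3) -> match (matches: 1)
  'fish' -> in reference (ref count 1, used 1/1) -> match (matches: 2)
  'far' -> in reference (ref count 3, used 2/3) -> match (matches: 3)
  'desert' -> in reference (ref count 2, used 1/2) -> match (matches: 4)
  'far' -> in reference (ref count 3, used 3/3) -> match (matches: 5)
Clipped matches: 5, Candidate length: 5
Precision = 5/5 = 1

1


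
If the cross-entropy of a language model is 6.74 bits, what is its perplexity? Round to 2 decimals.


Perplexity formula: PP = 2^H
H = 6.74
PP = 2^6.74
Decompose: 2^6.74 = 2^6 * 2^0.74
2^6 = 64, 2^0.74 ~ 1.6701758
PP ~ 64 * 1.6701758 = 106.8912512
Rounded to 2 decimals: 106.89

106.89


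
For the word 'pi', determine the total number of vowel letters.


Scanning each character of 'pi':
  Position 1: 'p' -> consonant (running count: 0)
  Position 2: 'i' -> vowel (running count: 1)
Total vowels: 1

1


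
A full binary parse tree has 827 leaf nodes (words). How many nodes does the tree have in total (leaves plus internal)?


Leaf nodes (terminals): 827
Internal nodes = n - 1 = 827 - 1 = 826
Total = leaves + internal = 827 + 826 = 1653

1653


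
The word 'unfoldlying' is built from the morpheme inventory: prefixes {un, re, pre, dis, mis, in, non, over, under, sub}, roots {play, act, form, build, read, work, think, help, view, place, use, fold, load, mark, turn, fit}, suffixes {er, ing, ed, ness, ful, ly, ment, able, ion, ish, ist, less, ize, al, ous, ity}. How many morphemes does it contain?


Segmenting 'unfoldlying' against the inventory:
  'un' -> prefix (morpheme 1)
  'fold' -> root (morpheme 2)
  'ly' -> suffix (morpheme 3)
  'ing' -> suffix (morpheme 4)
Total morphemes: 4

4


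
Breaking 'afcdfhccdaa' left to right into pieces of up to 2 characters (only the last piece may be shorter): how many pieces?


'afcdfhccdaa' has 11 characters.
Chunking with max size 2:
  Chunk 1: 'af' (positions 0-1)
  Chunk 2: 'cd' (positions 2-3)
  Chunk 3: 'fh' (positions 4-5)
  Chunk 4: 'cc' (positions 6-7)
  Chunk 5: 'da' (positions 8-9)
  Chunk 6: 'a' (positions 10-10)
Total chunks: ceil(11 / 2) = 6

6


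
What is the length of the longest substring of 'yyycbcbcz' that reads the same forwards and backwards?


Scanning 'yyycbcbcz' for palindromic substrings.
Substring at positions 3-7: 'cbcbc'.
Check: reverse('cbcbc') = 'cbcbc' -> palindrome confirmed.
Neighbouring characters ('y' / 'z') break symmetry, so it cannot extend further.
No longer palindromic substring exists; longest length = 5

5


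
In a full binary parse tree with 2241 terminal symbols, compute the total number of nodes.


Leaf nodes (terminals): 2241
Internal nodes = n - 1 = 2241 - 1 = 2240
Total = leaves + internal = 2241 + 2240 = 4481

4481


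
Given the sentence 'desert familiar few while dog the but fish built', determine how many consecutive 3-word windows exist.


Word trigrams from [9] words:
  Trigram 1: (desert familiar few)
  Trigram 2: (familiar few while)
  Trigram 3: (few while dog)
  Trigram 4: (while dog the)
  Trigram 5: (dog the but)
  Trigram 6: (the but fish)
  Trigram 7: (but fish built)
Total word trigrams: 9 - 2 = 7

7


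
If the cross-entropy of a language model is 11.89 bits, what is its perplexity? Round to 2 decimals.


Perplexity formula: PP = 2^H
H = 11.89
PP = 2^11.89
Decompose: 2^11.89 = 2^11 * 2^0.89
2^11 = 2048, 2^0.89 ~ 1.8531761
PP ~ 2048 * 1.8531761 = 3795.3046528
Rounded to 2 decimals: 3795.30

3795.30


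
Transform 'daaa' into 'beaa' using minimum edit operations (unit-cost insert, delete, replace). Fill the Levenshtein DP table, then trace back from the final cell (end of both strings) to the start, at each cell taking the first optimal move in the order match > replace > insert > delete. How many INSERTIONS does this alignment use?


Edit distance = 2. Backtracking from cell (4, 4) with preference match > replace > insert > delete,
then listing the resulting alignment 'daaa' -> 'beaa' left to right:
  Step 1: replace d->b
  Step 2: replace a->e
  Step 3: keep 'a'
  Step 4: keep 'a'
Total insertions: 0

0


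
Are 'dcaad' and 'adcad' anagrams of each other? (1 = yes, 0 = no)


Sort characters of 'dcaad': 'aacdd'
Sort characters of 'adcad': 'aacdd'
Sorted forms match -> they ARE anagrams
Result: 1

1


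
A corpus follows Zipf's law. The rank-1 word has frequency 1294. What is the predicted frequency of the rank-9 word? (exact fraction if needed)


Zipf's law: freq(rank) = f1 / rank
f1 = 1294, rank = 9
freq = 1294 / 9
GCD(1294, 9) = 1
Simplified: 1294/9

1294/9


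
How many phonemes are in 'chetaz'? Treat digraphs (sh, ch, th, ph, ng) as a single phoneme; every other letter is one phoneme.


Parsing 'chetaz' greedily, digraphs first:
  'ch' -> digraph (1 consonant phoneme) (phonemes so far: 1)
  'e' -> vowel phoneme (phonemes so far: 2)
  't' -> consonant phoneme (phonemes so far: 3)
  'a' -> vowel phoneme (phonemes so far: 4)
  'z' -> consonant phoneme (phonemes so far: 5)
Total phonemes: 5

5


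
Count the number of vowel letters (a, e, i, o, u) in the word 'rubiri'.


Scanning each character of 'rubiri':
  Position 1: 'r' -> consonant (running count: 0)
  Position 2: 'u' -> vowel (running count: 1)
  Position 3: 'b' -> consonant (running count: 1)
  Position 4: 'i' -> vowel (running count: 2)
  Position 5: 'r' -> consonant (running count: 2)
  Position 6: 'i' -> vowel (running count: 3)
Total vowels: 3

3


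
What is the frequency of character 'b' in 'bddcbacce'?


Scanning 'bddcbacce' for 'b':
  Position 0: 'b' -> MATCH (count: 1)
  Position 4: 'b' -> MATCH (count: 2)
Total occurrences of 'b': 2

2


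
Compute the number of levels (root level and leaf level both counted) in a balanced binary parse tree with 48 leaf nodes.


In a balanced binary tree with n leaves the deepest leaf is ceil(log2(n)) edges below the root,
so counting node levels inclusive of root and leaves gives ceil(log2(n)) + 1 levels.
log2(48) = 5.5850
ceil(5.5850) = 6
levels = 6 + 1 = 7

7


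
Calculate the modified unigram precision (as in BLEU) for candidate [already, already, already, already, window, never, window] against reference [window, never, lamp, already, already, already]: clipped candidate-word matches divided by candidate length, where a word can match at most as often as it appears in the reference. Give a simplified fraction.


Reference word counts: {'already': 3, 'lamp': 1, 'never': 1, 'window': 1}
Checking each candidate word (with clipping):
  'already' -> in reference (ref count 3, used 1/3) -> match (matches: 1)
  'already' -> in reference (ref count 3, used 2/3) -> match (matches: 2)
  'already' -> in reference (ref count 3, used 3/3) -> match (matches: 3)
  'already' -> ref count 3 already used up (3/3) -> clipped, no match (matches: 3)
  'window' -> in reference (ref count 1, used 1/1) -> match (matches: 4)
  'never' -> in reference (ref count 1, used 1/1) -> match (matches: 5)
  'window' -> ref count 1 already used up (1/1) -> clipped, no match (matches: 5)
Clipped matches: 5, Candidate length: 7
Precision = 5/7

5/7


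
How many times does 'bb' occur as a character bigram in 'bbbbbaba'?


Scanning 'bbbbbaba' for bigram 'bb':
  Position 0: 'bb' -> MATCH
  Position 1: 'bb' -> MATCH
  Position 2: 'bb' -> MATCH
  Position 3: 'bb' -> MATCH
  Position 4: 'ba' -> no
  Position 5: 'ab' -> no
  Position 6: 'ba' -> no
Total matches: 4

4


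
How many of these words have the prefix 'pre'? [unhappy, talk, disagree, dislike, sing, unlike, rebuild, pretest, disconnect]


Checking each word for prefix 'pre':
  'unhappy' -> no (count: 0)
  'talk' -> no (count: 0)
  'disagree' -> no (count: 0)
  'dislike' -> no (count: 0)
  'sing' -> no (count: 0)
  'unlike' -> no (count: 0)
  'rebuild' -> no (count: 0)
  'pretest' -> YES, starts with 'pre' (count: 1)
  'disconnect' -> no (count: 1)
Total with prefix 'pre': 1

1


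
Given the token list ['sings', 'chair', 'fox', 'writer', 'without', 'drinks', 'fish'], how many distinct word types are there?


Listing all tokens and tracking unique types:
  Token 1: 'sings' -> NEW (unique so far: 1)
  Token 2: 'chair' -> NEW (unique so far: 2)
  Token 3: 'fox' -> NEW (unique so far: 3)
  Token 4: 'writer' -> NEW (unique so far: 4)
  Token 5: 'without' -> NEW (unique so far: 5)
  Token 6: 'drinks' -> NEW (unique so far: 6)
  Token 7: 'fish' -> NEW (unique so far: 7)
Unique types: ('chair', 'drinks', 'fish', 'fox', 'sings', 'without', 'writer')
Vocabulary size: 7

7


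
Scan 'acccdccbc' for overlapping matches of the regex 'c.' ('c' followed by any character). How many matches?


Pattern: c. means 'c' followed by any character.
Scanning 'acccdccbc' position-by-position:
  Pos 0: window 'ac' -> no
  Pos 1: window 'cc' -> MATCH
  Pos 2: window 'cc' -> MATCH
  Pos 3: window 'cd' -> MATCH
  Pos 4: window 'dc' -> no
  Pos 5: window 'cc' -> MATCH
  Pos 6: window 'cb' -> MATCH
  Pos 7: window 'bc' -> no
  Pos 8: window 'c' -> no
Total matches: 5

5


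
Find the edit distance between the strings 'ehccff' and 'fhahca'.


Building DP table for s1='ehccff' (len 6) and s2='fhahca' (len 6):
       f  h  a  h  c  a
    0  1  2  3  4  5  6
  e 1  1  2  3  4  5  6
  h 2  2  1  2  3  4  5
  c 3  3  2  2  3  3  4
  c 4  4  3  3  3  3  4
  f 5  4  4  4  4  4  4
  f 6  5  5  5  5  5  5
Edit distance = dp[6][6] = 5

5


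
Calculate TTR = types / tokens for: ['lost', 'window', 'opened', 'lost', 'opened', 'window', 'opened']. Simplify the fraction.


Tokens: 7
Unique types: ('lost', 'opened', 'window') = 3
TTR = 3/7
Already in lowest terms.

3/7


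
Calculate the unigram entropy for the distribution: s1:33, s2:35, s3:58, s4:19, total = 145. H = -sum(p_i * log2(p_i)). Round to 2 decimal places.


Computing entropy H = -sum(p_i * log2(p_i)):
  s1: p = 33/145 = 0.2276, -p*log2(p) = 0.4860
  s2: p = 35/145 = 0.2414, -p*log2(p) = 0.4950
  s3: p = 58/145 = 0.4000, -p*log2(p) = 0.5288
  s4: p = 19/145 = 0.1310, -p*log2(p) = 0.3842
H = sum of terms = 1.8940
Rounded to 2 decimals: 1.89

1.89


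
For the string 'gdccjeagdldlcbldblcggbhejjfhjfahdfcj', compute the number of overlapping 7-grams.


String 'gdccjeagdldlcbldblcggbhejjfhjfahdfcj' has length L = 36.
Number of overlapping n-grams = L - n + 1
Substituting: 36 - 7 + 1 = 30

30


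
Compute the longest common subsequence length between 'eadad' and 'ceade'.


DP table for LCS of 'eadad' and 'ceade':
       c  e  a  d  e
    0  0  0  0  0  0
  e 0  0  1  1  1  1
  a 0  0  1  2  2  2
  d 0  0  1  2  3  3
  a 0  0  1  2  3  3
  d 0  0  1  2  3  3
LCS: 'ead'
LCS length = 3

3


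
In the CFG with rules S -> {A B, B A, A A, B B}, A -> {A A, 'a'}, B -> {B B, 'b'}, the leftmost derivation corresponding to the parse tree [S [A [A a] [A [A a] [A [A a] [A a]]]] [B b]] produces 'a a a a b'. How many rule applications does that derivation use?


Every bracketed nonterminal node [X ...] in the tree is produced by exactly one rule application.
Reading the tree off as a leftmost derivation:
  Step 1: S  =>  A B   (applied S -> A B)
  Step 2: A B  =>  A A B   (applied A -> A A)
  Step 3: A A B  =>  a A B   (applied A -> a)
  Step 4: a A B  =>  a A A B   (applied A -> A A)
  Step 5: a A A B  =>  a a A B   (applied A -> a)
  Step 6: a a A B  =>  a a A A B   (applied A -> A A)
  Step 7: a a A A B  =>  a a a A B   (applied A -> a)
  Step 8: a a a A B  =>  a a a a B   (applied A -> a)
  Step 9: a a a a B  =>  a a a a b   (applied B -> b)
Final yield: a a a a b
Total rewrite steps: 9

9


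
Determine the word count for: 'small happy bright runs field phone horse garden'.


Counting words by splitting on spaces:
  Word 1: 'small'
  Word 2: 'happy'
  Word 3: 'bright'
  Word 4: 'runs'
  Word 5: 'field'
  Word 6: 'phone'
  Word 7: 'horse'
  Word 8: 'garden'
Total words: 8

8


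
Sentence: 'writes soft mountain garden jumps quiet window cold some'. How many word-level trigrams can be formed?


Word trigrams from [9] words:
  Trigram 1: (writes soft mountain)
  Trigram 2: (soft mountain garden)
  Trigram 3: (mountain garden jumps)
  Trigram 4: (garden jumps quiet)
  Trigram 5: (jumps quiet window)
  Trigram 6: (quiet window cold)
  Trigram 7: (window cold some)
Total word trigrams: 9 - 2 = 7

7


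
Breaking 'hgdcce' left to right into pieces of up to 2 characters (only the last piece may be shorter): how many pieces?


'hgdcce' has 6 characters.
Chunking with max size 2:
  Chunk 1: 'hg' (positions 0-1)
  Chunk 2: 'dc' (positions 2-3)
  Chunk 3: 'ce' (positions 4-5)
Total chunks: ceil(6 / 2) = 3

3


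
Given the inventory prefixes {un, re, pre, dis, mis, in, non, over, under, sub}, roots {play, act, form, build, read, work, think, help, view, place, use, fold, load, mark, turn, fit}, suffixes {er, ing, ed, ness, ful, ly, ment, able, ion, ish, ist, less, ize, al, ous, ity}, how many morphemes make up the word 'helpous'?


Segmenting 'helpous' against the inventory:
  'help' -> root (morpheme 1)
  'ous' -> suffix (morpheme 2)
Total morphemes: 2

2


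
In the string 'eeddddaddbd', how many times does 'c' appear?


Scanning 'eeddddaddbd' for 'c':
  No matches found.
Total occurrences of 'c': 0

0


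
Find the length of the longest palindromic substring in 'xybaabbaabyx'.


Scanning 'xybaabbaabyx' for palindromic substrings.
Substring at positions 0-11: 'xybaabbaabyx'.
Check: reverse('xybaabbaabyx') = 'xybaabbaabyx' -> palindrome confirmed.
No longer palindromic substring exists; longest length = 12

12


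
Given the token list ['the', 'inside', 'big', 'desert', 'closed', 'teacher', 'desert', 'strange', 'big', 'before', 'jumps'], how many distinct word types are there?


Listing all tokens and tracking unique types:
  Token 1: 'the' -> NEW (unique so far: 1)
  Token 2: 'inside' -> NEW (unique so far: 2)
  Token 3: 'big' -> NEW (unique so far: 3)
  Token 4: 'desert' -> NEW (unique so far: 4)
  Token 5: 'closed' -> NEW (unique so far: 5)
  Token 6: 'teacher' -> NEW (unique so far: 6)
  Token 7: 'desert' -> duplicate (unique so far: 6)
  Token 8: 'strange' -> NEW (unique so far: 7)
  Token 9: 'big' -> duplicate (unique so far: 7)
  Token 10: 'before' -> NEW (unique so far: 8)
  Token 11: 'jumps' -> NEW (unique so far: 9)
Unique types: ('before', 'big', 'closed', 'desert', 'inside', 'jumps', 'strange', 'teacher', 'the')
Vocabulary size: 9

9


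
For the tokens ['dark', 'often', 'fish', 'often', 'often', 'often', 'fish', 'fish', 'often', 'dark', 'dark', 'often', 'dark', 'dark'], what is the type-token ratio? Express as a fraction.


Tokens: 14
Unique types: ('dark', 'fish', 'often') = 3
TTR = 3/14
Already in lowest terms.

3/14


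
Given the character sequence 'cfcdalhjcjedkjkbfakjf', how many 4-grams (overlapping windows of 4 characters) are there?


String 'cfcdalhjcjedkjkbfakjf' has length L = 21.
Number of overlapping n-grams = L - n + 1
Substituting: 21 - 4 + 1 = 18

18


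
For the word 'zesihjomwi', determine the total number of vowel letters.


Scanning each character of 'zesihjomwi':
  Position 1: 'z' -> consonant (running count: 0)
  Position 2: 'e' -> vowel (running count: 1)
  Position 3: 's' -> consonant (running count: 1)
  Position 4: 'i' -> vowel (running count: 2)
  Position 5: 'h' -> consonant (running count: 2)
  Position 6: 'j' -> consonant (running count: 2)
  Position 7: 'o' -> vowel (running count: 3)
  Position 8: 'm' -> consonant (running count: 3)
  Position 9: 'w' -> consonant (running count: 3)
  Position 10: 'i' -> vowel (running count: 4)
Total vowels: 4

4


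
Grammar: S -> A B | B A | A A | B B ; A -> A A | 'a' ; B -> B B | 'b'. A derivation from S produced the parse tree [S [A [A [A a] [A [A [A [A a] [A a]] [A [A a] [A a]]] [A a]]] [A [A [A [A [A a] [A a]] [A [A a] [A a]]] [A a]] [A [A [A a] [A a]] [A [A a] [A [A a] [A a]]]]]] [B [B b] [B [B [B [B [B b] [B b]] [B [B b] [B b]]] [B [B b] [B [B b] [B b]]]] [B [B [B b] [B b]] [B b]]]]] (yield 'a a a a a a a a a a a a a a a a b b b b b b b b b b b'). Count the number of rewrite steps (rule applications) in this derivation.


Every bracketed nonterminal node [X ...] in the tree is produced by exactly one rule application.
Reading the tree off as a leftmost derivation:
  Step 1: S  =>  A B   (applied S -> A B)
  Step 2: A B  =>  A A B   (applied A -> A A)
  Step 3: A A B  =>  A A A B   (applied A -> A A)
  Step 4: A A A B  =>  a A A B   (applied A -> a)
  Step 5: a A A B  =>  a A A A B   (applied A -> A A)
  Step 6: a A A A B  =>  a A A A A B   (applied A -> A A)
  Step 7: a A A A A B  =>  a A A A A A B   (applied A -> A A)
  Step 8: a A A A A A B  =>  a a A A A A B   (applied A -> a)
  Step 9: a a A A A A B  =>  a a a A A A B   (applied A -> a)
  Step 10: a a a A A A B  =>  a a a A A A A B   (applied A -> A A)
  Step 11: a a a A A A A B  =>  a a a a A A A B   (applied A -> a)
  Step 12: a a a a A A A B  =>  a a a a a A A B   (applied A -> a)
  Step 13: a a a a a A A B  =>  a a a a a a A B   (applied A -> a)
  Step 14: a a a a a a A B  =>  a a a a a a A A B   (applied A -> A A)
  Step 15: a a a a a a A A B  =>  a a a a a a A A A B   (applied A -> A A)
  Step 16: a a a a a a A A A B  =>  a a a a a a A A A A B   (applied A -> A A)
  Step 17: a a a a a a A A A A B  =>  a a a a a a A A A A A B   (applied A -> A A)
  Step 18: a a a a a a A A A A A B  =>  a a a a a a a A A A A B   (applied A -> a)
  Step 19: a a a a a a a A A A A B  =>  a a a a a a a a A A A B   (applied A -> a)
  Step 20: a a a a a a a a A A A B  =>  a a a a a a a a A A A A B   (applied A -> A A)
  Step 21: a a a a a a a a A A A A B  =>  a a a a a a a a a A A A B   (applied A -> a)
  Step 22: a a a a a a a a a A A A B  =>  a a a a a a a a a a A A B   (applied A -> a)
  Step 23: a a a a a a a a a a A A B  =>  a a a a a a a a a a a A B   (applied A -> a)
  Step 24: a a a a a a a a a a a A B  =>  a a a a a a a a a a a A A B   (applied A -> A A)
  Step 25: a a a a a a a a a a a A A B  =>  a a a a a a a a a a a A A A B   (applied A -> A A)
  Step 26: a a a a a a a a a a a A A A B  =>  a a a a a a a a a a a a A A B   (applied A -> a)
  Step 27: a a a a a a a a a a a a A A B  =>  a a a a a a a a a a a a a A B   (applied A -> a)
  Step 28: a a a a a a a a a a a a a A B  =>  a a a a a a a a a a a a a A A B   (applied A -> A A)
  Step 29: a a a a a a a a a a a a a A A B  =>  a a a a a a a a a a a a a a A B   (applied A -> a)
  Step 30: a a a a a a a a a a a a a a A B  =>  a a a a a a a a a a a a a a A A B   (applied A -> A A)
  Step 31: a a a a a a a a a a a a a a A A B  =>  a a a a a a a a a a a a a a a A B   (applied A -> a)
  Step 32: a a a a a a a a a a a a a a a A B  =>  a a a a a a a a a a a a a a a a B   (applied A -> a)
  Step 33: a a a a a a a a a a a a a a a a B  =>  a a a a a a a a a a a a a a a a B B   (applied B -> B B)
  Step 34: a a a a a a a a a a a a a a a a B B  =>  a a a a a a a a a a a a a a a a b B   (applied B -> b)
  Step 35: a a a a a a a a a a a a a a a a b B  =>  a a a a a a a a a a a a a a a a b B B   (applied B -> B B)
  Step 36: a a a a a a a a a a a a a a a a b B B  =>  a a a a a a a a a a a a a a a a b B B B   (applied B -> B B)
  Step 37: a a a a a a a a a a a a a a a a b B B B  =>  a a a a a a a a a a a a a a a a b B B B B   (applied B -> B B)
  Step 38: a a a a a a a a a a a a a a a a b B B B B  =>  a a a a a a a a a a a a a a a a b B B B B B   (applied B -> B B)
  Step 39: a a a a a a a a a a a a a a a a b B B B B B  =>  a a a a a a a a a a a a a a a a b b B B B B   (applied B -> b)
  Step 40: a a a a a a a a a a a a a a a a b b B B B B  =>  a a a a a a a a a a a a a a a a b b b B B B   (applied B -> b)
  Step 41: a a a a a a a a a a a a a a a a b b b B B B  =>  a a a a a a a a a a a a a a a a b b b B B B B   (applied B -> B B)
  Step 42: a a a a a a a a a a a a a a a a b b b B B B B  =>  a a a a a a a a a a a a a a a a b b b b B B B   (applied B -> b)
  Step 43: a a a a a a a a a a a a a a a a b b b b B B B  =>  a a a a a a a a a a a a a a a a b b b b b B B   (applied B -> b)
  Step 44: a a a a a a a a a a a a a a a a b b b b b B B  =>  a a a a a a a a a a a a a a a a b b b b b B B B   (applied B -> B B)
  Step 45: a a a a a a a a a a a a a a a a b b b b b B B B  =>  a a a a a a a a a a a a a a a a b b b b b b B B   (applied B -> b)
  Step 46: a a a a a a a a a a a a a a a a b b b b b b B B  =>  a a a a a a a a a a a a a a a a b b b b b b B B B   (applied B -> B B)
  Step 47: a a a a a a a a a a a a a a a a b b b b b b B B B  =>  a a a a a a a a a a a a a a a a b b b b b b b B B   (applied B -> b)
  Step 48: a a a a a a a a a a a a a a a a b b b b b b b B B  =>  a a a a a a a a a a a a a a a a b b b b b b b b B   (applied B -> b)
  Step 49: a a a a a a a a a a a a a a a a b b b b b b b b B  =>  a a a a a a a a a a a a a a a a b b b b b b b b B B   (applied B -> B B)
  Step 50: a a a a a a a a a a a a a a a a b b b b b b b b B B  =>  a a a a a a a a a a a a a a a a b b b b b b b b B B B   (applied B -> B B)
  Step 51: a a a a a a a a a a a a a a a a b b b b b b b b B B B  =>  a a a a a a a a a a a a a a a a b b b b b b b b b B B   (applied B -> b)
  Step 52: a a a a a a a a a a a a a a a a b b b b b b b b b B B  =>  a a a a a a a a a a a a a a a a b b b b b b b b b b B   (applied B -> b)
  Step 53: a a a a a a a a a a a a a a a a b b b b b b b b b b B  =>  a a a a a a a a a a a a a a a a b b b b b b b b b b b   (applied B -> b)
Final yield: a a a a a a a a a a a a a a a a b b b b b b b b b b b
Total rewrite steps: 53

53


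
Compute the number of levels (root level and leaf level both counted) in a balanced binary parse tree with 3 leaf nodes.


In a balanced binary tree with n leaves the deepest leaf is ceil(log2(n)) edges below the root,
so counting node levels inclusive of root and leaves gives ceil(log2(n)) + 1 levels.
log2(3) = 1.5850
ceil(1.5850) = 2
levels = 2 + 1 = 3

3


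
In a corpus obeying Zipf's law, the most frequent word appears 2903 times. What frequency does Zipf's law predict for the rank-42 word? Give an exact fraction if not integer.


Zipf's law: freq(rank) = f1 / rank
f1 = 2903, rank = 42
freq = 2903 / 42
GCD(2903, 42) = 1
Simplified: 2903/42

2903/42


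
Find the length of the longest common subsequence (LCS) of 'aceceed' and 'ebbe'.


DP table for LCS of 'aceceed' and 'ebbe':
       e  b  b  e
    0  0  0  0  0
  a 0  0  0  0  0
  c 0  0  0  0  0
  e 0  1  1  1  1
  c 0  1  1  1  1
  e 0  1  1  1  2
  e 0  1  1  1  2
  d 0  1  1  1  2
LCS: 'ee'
LCS length = 2

2


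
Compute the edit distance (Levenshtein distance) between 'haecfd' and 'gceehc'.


Building DP table for s1='haecfd' (len 6) and s2='gceehc' (len 6):
       g  c  e  e  h  c
    0  1  2  3  4  5  6
  h 1  1  2  3  4  4  5
  a 2  2  2  3  4  5  5
  e 3  3  3  2  3  4  5
  c 4  4  3  3  3  4  4
  f 5  5  4  4  4  4  5
  d 6  6  5  5  5  5  5
Edit distance = dp[6][6] = 5

5


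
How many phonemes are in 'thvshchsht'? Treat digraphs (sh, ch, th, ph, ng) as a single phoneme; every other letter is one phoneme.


Parsing 'thvshchsht' greedily, digraphs first:
  'th' -> digraph (1 consonant phoneme) (phonemes so far: 1)
  'v' -> consonant phoneme (phonemes so far: 2)
  'sh' -> digraph (1 consonant phoneme) (phonemes so far: 3)
  'ch' -> digraph (1 consonant phoneme) (phonemes so far: 4)
  'sh' -> digraph (1 consonant phoneme) (phonemes so far: 5)
  't' -> consonant phoneme (phonemes so far: 6)
Total phonemes: 6

6


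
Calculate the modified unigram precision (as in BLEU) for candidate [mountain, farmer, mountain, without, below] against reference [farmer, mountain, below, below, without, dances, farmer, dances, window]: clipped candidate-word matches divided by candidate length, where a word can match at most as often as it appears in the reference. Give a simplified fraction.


Reference word counts: {'below': 2, 'dances': 2, 'farmer': 2, 'mountain': 1, 'window': 1, 'without': 1}
Checking each candidate word (with clipping):
  'mountain' -> in reference (ref count 1, used 1/1) -> match (matches: 1)
  'farmer' -> in reference (ref count 2, used 1/2) -> match (matches: 2)
  'mountain' -> ref count 1 already used up (1/1) -> clipped, no match (matches: 2)
  'without' -> in reference (ref count 1, used 1/1) -> match (matches: 3)
  'below' -> in reference (ref count 2, used 1/2) -> match (matches: 4)
Clipped matches: 4, Candidate length: 5
Precision = 4/5

4/5


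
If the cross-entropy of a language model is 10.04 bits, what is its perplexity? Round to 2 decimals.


Perplexity formula: PP = 2^H
H = 10.04
PP = 2^10.04
Decompose: 2^10.04 = 2^10 * 2^0.04
2^10 = 1024, 2^0.04 ~ 1.0281138
PP ~ 1024 * 1.0281138 = 1052.7885312
Rounded to 2 decimals: 1052.79

1052.79


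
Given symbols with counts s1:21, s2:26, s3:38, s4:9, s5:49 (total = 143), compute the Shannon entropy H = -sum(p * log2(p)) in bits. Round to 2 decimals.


Computing entropy H = -sum(p_i * log2(p_i)):
  s1: p = 21/143 = 0.1469, -p*log2(p) = 0.4064
  s2: p = 26/143 = 0.1818, -p*log2(p) = 0.4472
  s3: p = 38/143 = 0.2657, -p*log2(p) = 0.5081
  s4: p = 9/143 = 0.0629, -p*log2(p) = 0.2511
  s5: p = 49/143 = 0.3427, -p*log2(p) = 0.5295
H = sum of terms = 2.1423
Rounded to 2 decimals: 2.14

2.14


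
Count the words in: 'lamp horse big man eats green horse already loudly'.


Counting words by splitting on spaces:
  Word 1: 'lamp'
  Word 2: 'horse'
  Word 3: 'big'
  Word 4: 'man'
  Word 5: 'eats'
  Word 6: 'green'
  Word 7: 'horse'
  Word 8: 'already'
  Word 9: 'loudly'
Total words: 9

9


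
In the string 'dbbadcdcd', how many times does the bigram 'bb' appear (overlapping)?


Scanning 'dbbadcdcd' for bigram 'bb':
  Position 0: 'db' -> no
  Position 1: 'bb' -> MATCH
  Position 2: 'ba' -> no
  Position 3: 'ad' -> no
  Position 4: 'dc' -> no
  Position 5: 'cd' -> no
  Position 6: 'dc' -> no
  Position 7: 'cd' -> no
Total matches: 1

1


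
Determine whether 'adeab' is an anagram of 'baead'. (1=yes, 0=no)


Sort characters of 'adeab': 'aabde'
Sort characters of 'baead': 'aabde'
Sorted forms match -> they ARE anagrams
Result: 1

1


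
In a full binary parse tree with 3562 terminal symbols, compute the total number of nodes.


Leaf nodes (terminals): 3562
Internal nodes = n - 1 = 3562 - 1 = 3561
Total = leaves + internal = 3562 + 3561 = 7123

7123


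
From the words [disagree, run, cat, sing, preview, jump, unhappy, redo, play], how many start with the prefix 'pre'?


Checking each word for prefix 'pre':
  'disagree' -> no (count: 0)
  'run' -> no (count: 0)
  'cat' -> no (count: 0)
  'sing' -> no (count: 0)
  'preview' -> YES, starts with 'pre' (count: 1)
  'jump' -> no (count: 1)
  'unhappy' -> no (count: 1)
  'redo' -> no (count: 1)
  'play' -> no (count: 1)
Total with prefix 'pre': 1

1


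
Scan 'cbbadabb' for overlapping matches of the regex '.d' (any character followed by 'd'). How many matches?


Pattern: .d means any character followed by 'd'.
Scanning 'cbbadabb' position-by-position:
  Pos 0: window 'cb' -> no
  Pos 1: window 'bb' -> no
  Pos 2: window 'ba' -> no
  Pos 3: window 'ad' -> MATCH
  Pos 4: window 'da' -> no
  Pos 5: window 'ab' -> no
  Pos 6: window 'bb' -> no
  Pos 7: window 'b' -> no
Total matches: 1

1


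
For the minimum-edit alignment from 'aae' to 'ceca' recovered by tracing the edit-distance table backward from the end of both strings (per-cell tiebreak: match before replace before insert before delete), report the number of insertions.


Edit distance = 4. Backtracking from cell (3, 4) with preference match > replace > insert > delete,
then listing the resulting alignment 'aae' -> 'ceca' left to right:
  Step 1: insert 'c' [insertion #1]
  Step 2: replace a->e
  Step 3: replace a->c
  Step 4: replace e->a
Total insertions: 1

1


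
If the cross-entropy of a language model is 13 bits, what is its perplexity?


Perplexity formula: PP = 2^H
H = 13
PP = 2^13
PP = 2^13 = 8192

8192


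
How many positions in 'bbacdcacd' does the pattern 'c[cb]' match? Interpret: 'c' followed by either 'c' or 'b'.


Pattern: c[cb] means 'c' followed by either 'c' or 'b'.
Scanning 'bbacdcacd' position-by-position:
  Pos 0: window 'bb' -> no
  Pos 1: window 'ba' -> no
  Pos 2: window 'ac' -> no
  Pos 3: window 'cd' -> no
  Pos 4: window 'dc' -> no
  Pos 5: window 'ca' -> no
  Pos 6: window 'ac' -> no
  Pos 7: window 'cd' -> no
  Pos 8: window 'd' -> no
Total matches: 0

0


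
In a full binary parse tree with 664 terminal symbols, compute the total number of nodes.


Leaf nodes (terminals): 664
Internal nodes = n - 1 = 664 - 1 = 663
Total = leaves + internal = 664 + 663 = 1327

1327


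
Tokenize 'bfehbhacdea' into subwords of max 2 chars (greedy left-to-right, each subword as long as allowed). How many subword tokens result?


'bfehbhacdea' has 11 characters.
Chunking with max size 2:
  Chunk 1: 'bf' (positions 0-1)
  Chunk 2: 'eh' (positions 2-3)
  Chunk 3: 'bh' (positions 4-5)
  Chunk 4: 'ac' (positions 6-7)
  Chunk 5: 'de' (positions 8-9)
  Chunk 6: 'a' (positions 10-10)
Total chunks: ceil(11 / 2) = 6

6


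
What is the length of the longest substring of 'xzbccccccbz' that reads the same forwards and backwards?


Scanning 'xzbccccccbz' for palindromic substrings.
Substring at positions 1-10: 'zbccccccbz'.
Check: reverse('zbccccccbz') = 'zbccccccbz' -> palindrome confirmed.
Neighbouring characters ('x' / '-') break symmetry, so it cannot extend further.
No longer palindromic substring exists; longest length = 10

10


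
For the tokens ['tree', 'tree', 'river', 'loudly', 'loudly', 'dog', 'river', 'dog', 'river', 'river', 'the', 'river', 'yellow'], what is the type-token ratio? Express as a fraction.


Tokens: 13
Unique types: ('dog', 'loudly', 'river', 'the', 'tree', 'yellow') = 6
TTR = 6/13
Already in lowest terms.

6/13


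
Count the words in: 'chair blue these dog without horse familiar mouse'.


Counting words by splitting on spaces:
  Word 1: 'chair'
  Word 2: 'blue'
  Word 3: 'these'
  Word 4: 'dog'
  Word 5: 'without'
  Word 6: 'horse'
  Word 7: 'familiar'
  Word 8: 'mouse'
Total words: 8

8


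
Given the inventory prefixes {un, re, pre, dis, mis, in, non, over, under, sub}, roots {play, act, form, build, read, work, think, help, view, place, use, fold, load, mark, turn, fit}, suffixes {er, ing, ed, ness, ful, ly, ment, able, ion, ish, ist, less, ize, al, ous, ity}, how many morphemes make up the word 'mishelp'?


Segmenting 'mishelp' against the inventory:
  'mis' -> prefix (morpheme 1)
  'help' -> root (morpheme 2)
Total morphemes: 2

2
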